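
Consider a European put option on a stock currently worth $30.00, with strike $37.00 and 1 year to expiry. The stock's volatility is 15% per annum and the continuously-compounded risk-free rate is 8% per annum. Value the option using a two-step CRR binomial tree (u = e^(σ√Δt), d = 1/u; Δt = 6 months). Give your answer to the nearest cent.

$4.19

CRR parameters: u = e^(σ√Δt) = e^(0.15·√0.5) = 1.1119, d = 1/u = 0.8994
Per-period rate: rΔt = 0.08·0.5 = 0.04, so R = e^0.04 = 1.0408
Risk-neutral probability p = (e^0.04 − 0.8994)/(1.1119 − 0.8994) = 0.1414/0.2125 = 0.6655
Terminal stock prices: S_uu = 37.09, S_ud = 30, S_dd = 24.27
Terminal payoffs (K − S): max(-0.08933, 0) = 0, max(7, 0) = 7, max(12.73, 0) = 12.73
Node u (S = 33.36): V_u = e^(−0.04)·[0.6655·0.0000 + 0.3345·7.0000] = 2.2495
Node d (S = 26.98): V_d = e^(−0.04)·[0.6655·7.0000 + 0.3345·12.7343] = 8.5683
Node 0 (S = 30): V_0 = e^(−0.04)·[0.6655·2.2495 + 0.3345·8.5683] = 4.1918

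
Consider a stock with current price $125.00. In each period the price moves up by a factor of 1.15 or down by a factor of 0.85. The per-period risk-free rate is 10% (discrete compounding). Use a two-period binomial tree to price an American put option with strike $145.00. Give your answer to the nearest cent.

Risk-neutral probability p = (1 + 0.1 − 0.85)/(1.15 − 0.85) = 0.2500/0.3000 = 0.8333
Terminal stock prices: S_uu = 165.3, S_ud = 122.2, S_dd = 90.31
Terminal payoffs (K − S): max(-20.31, 0) = 0, max(22.81, 0) = 22.81, max(54.69, 0) = 54.69
Node u (S = 143.8): continuation = 1/1.1·[0.8333·0.0000 + 0.1667·22.8125] = 3.4564; exercise value = 1.2500 ≤ continuation, so V_u = 3.4564
Node d (S = 106.2): continuation = 1/1.1·[0.8333·22.8125 + 0.1667·54.6875] = 25.5682; exercise value = 38.7500 > continuation, so V_d = 38.7500 (exercise)
Node 0 (S = 125): continuation = 1/1.1·[0.8333·3.4564 + 0.1667·38.7500] = 8.4897; exercise value = 20.0000 > continuation, so V_0 = 20.0000 (exercise)

$20.00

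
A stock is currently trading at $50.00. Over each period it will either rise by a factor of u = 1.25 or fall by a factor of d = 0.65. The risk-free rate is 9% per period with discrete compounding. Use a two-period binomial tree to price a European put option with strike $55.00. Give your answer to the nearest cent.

Risk-neutral probability p = (1 + 0.09 − 0.65)/(1.25 − 0.65) = 0.4400/0.6000 = 0.7333
Terminal stock prices: S_uu = 78.12, S_ud = 40.62, S_dd = 21.13
Terminal payoffs (K − S): max(-23.12, 0) = 0, max(14.38, 0) = 14.38, max(33.88, 0) = 33.88
Node u (S = 62.5): V_u = 1/1.09·[0.7333·0.0000 + 0.2667·14.3750] = 3.5168
Node d (S = 32.5): V_d = 1/1.09·[0.7333·14.3750 + 0.2667·33.8750] = 17.9587
Node 0 (S = 50): V_0 = 1/1.09·[0.7333·3.5168 + 0.2667·17.9587] = 6.7596

$6.76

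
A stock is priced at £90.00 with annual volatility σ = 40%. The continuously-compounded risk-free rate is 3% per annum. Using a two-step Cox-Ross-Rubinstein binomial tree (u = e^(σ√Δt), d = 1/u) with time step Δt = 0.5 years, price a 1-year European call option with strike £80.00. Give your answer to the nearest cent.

CRR parameters: u = e^(σ√Δt) = e^(0.4·√0.5) = 1.3269, d = 1/u = 0.7536
Per-period rate: rΔt = 0.03·0.5 = 0.015, so R = e^0.015 = 1.0151
Risk-neutral probability p = (e^0.015 − 0.7536)/(1.3269 − 0.7536) = 0.2615/0.5733 = 0.4561
Terminal stock prices: S_uu = 158.5, S_ud = 90, S_dd = 51.12
Terminal payoffs (S − K): max(78.46, 0) = 78.46, max(10, 0) = 10, max(-28.88, 0) = 0
Node u (S = 119.4): V_u = e^(−0.015)·[0.4561·78.4589 + 0.5439·10.0000] = 40.6117
Node d (S = 67.83): V_d = e^(−0.015)·[0.4561·10.0000 + 0.5439·0.0000] = 4.4933
Node 0 (S = 90): V_0 = e^(−0.015)·[0.4561·40.6117 + 0.5439·4.4933] = 20.6555

£20.66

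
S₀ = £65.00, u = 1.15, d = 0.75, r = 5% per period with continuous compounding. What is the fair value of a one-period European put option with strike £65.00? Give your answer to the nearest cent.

£3.82

Risk-neutral probability p = (e^0.05 − 0.75)/(1.15 − 0.75) = 0.3013/0.4000 = 0.7532
Terminal stock prices: S_u = 74.75, S_d = 48.75
Terminal payoffs (K − S): max(-9.75, 0) = 0, max(16.25, 0) = 16.25
Node 0 (S = 65): V_0 = e^(−0.05)·[0.7532·0.0000 + 0.2468·16.2500] = 3.8152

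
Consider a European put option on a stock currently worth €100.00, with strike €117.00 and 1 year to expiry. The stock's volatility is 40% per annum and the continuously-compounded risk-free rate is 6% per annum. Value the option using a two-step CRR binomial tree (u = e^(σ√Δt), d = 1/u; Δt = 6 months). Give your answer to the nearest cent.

CRR parameters: u = e^(σ√Δt) = e^(0.4·√0.5) = 1.3269, d = 1/u = 0.7536
Per-period rate: rΔt = 0.06·0.5 = 0.03, so R = e^0.03 = 1.0305
Risk-neutral probability p = (e^0.03 − 0.7536)/(1.3269 − 0.7536) = 0.2768/0.5733 = 0.4829
Terminal stock prices: S_uu = 176.1, S_ud = 100, S_dd = 56.8
Terminal payoffs (K − S): max(-59.07, 0) = 0, max(17, 0) = 17, max(60.2, 0) = 60.2
Node u (S = 132.7): V_u = e^(−0.03)·[0.4829·0.0000 + 0.5171·17.0000] = 8.5312
Node d (S = 75.36): V_d = e^(−0.03)·[0.4829·17.0000 + 0.5171·60.2029] = 38.1783
Node 0 (S = 100): V_0 = e^(−0.03)·[0.4829·8.5312 + 0.5171·38.1783] = 23.1570

€23.16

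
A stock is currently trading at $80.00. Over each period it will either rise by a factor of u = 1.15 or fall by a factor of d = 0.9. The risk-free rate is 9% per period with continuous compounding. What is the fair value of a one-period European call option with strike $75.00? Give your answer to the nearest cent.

Risk-neutral probability p = (e^0.09 − 0.9)/(1.15 − 0.9) = 0.1942/0.2500 = 0.7767
Terminal stock prices: S_u = 92, S_d = 72
Terminal payoffs (S − K): max(17, 0) = 17, max(-3, 0) = 0
Node 0 (S = 80): V_0 = e^(−0.09)·[0.7767·17.0000 + 0.2233·0.0000] = 12.0674

$12.07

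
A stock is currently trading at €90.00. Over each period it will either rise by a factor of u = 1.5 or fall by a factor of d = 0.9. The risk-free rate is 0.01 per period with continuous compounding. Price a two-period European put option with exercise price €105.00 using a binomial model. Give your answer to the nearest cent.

€20.98

Risk-neutral probability p = (e^0.01 − 0.9)/(1.5 − 0.9) = 0.1101/0.6000 = 0.1834
Terminal stock prices: S_uu = 202.5, S_ud = 121.5, S_dd = 72.9
Terminal payoffs (K − S): max(-97.5, 0) = 0, max(-16.5, 0) = 0, max(32.1, 0) = 32.1
Node u (S = 135): V_u = e^(−0.01)·[0.1834·0.0000 + 0.8166·0.0000] = 0.0000
Node d (S = 81): V_d = e^(−0.01)·[0.1834·0.0000 + 0.8166·32.1000] = 25.9515
Node 0 (S = 90): V_0 = e^(−0.01)·[0.1834·0.0000 + 0.8166·25.9515] = 20.9807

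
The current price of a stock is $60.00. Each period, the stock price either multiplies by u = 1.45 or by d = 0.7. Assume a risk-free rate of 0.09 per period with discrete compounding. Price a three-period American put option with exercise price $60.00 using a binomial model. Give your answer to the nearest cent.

$9.53

Risk-neutral probability p = (1 + 0.09 − 0.7)/(1.45 − 0.7) = 0.3900/0.7500 = 0.5200
Terminal stock prices: S_uuu = 182.9, S_uud = 88.3, S_udd = 42.63, S_ddd = 20.58
Terminal payoffs (K − S): max(-122.9, 0) = 0, max(-28.3, 0) = 0, max(17.37, 0) = 17.37, max(39.42, 0) = 39.42
Node uu (S = 126.2): continuation = 1/1.09·[0.5200·0.0000 + 0.4800·0.0000] = 0.0000; exercise value = 0.0000 ≤ continuation, so V_uu = 0.0000
Node ud (S = 60.9): continuation = 1/1.09·[0.5200·0.0000 + 0.4800·17.3700] = 7.6492; exercise value = 0.0000 ≤ continuation, so V_ud = 7.6492
Node dd (S = 29.4): continuation = 1/1.09·[0.5200·17.3700 + 0.4800·39.4200] = 25.6459; exercise value = 30.6000 > continuation, so V_dd = 30.6000 (exercise)
Node u (S = 87): continuation = 1/1.09·[0.5200·0.0000 + 0.4800·7.6492] = 3.3684; exercise value = 0.0000 ≤ continuation, so V_u = 3.3684
Node d (S = 42): continuation = 1/1.09·[0.5200·7.6492 + 0.4800·30.6000] = 17.1244; exercise value = 18.0000 > continuation, so V_d = 18.0000 (exercise)
Node 0 (S = 60): continuation = 1/1.09·[0.5200·3.3684 + 0.4800·18.0000] = 9.5336; exercise value = 0.0000 ≤ continuation, so V_0 = 9.5336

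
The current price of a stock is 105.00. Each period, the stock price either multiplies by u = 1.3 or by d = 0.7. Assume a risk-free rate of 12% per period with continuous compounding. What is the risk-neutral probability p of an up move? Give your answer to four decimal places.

Risk-neutral probability p = (e^0.12 − 0.7)/(1.3 − 0.7) = 0.4275/0.6000 = 0.7125

p = 0.7125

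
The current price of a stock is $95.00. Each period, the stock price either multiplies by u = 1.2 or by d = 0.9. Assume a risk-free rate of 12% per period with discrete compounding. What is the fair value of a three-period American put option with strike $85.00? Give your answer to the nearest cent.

$0.46

Risk-neutral probability p = (1 + 0.12 − 0.9)/(1.2 − 0.9) = 0.2200/0.3000 = 0.7333
Terminal stock prices: S_uuu = 164.2, S_uud = 123.1, S_udd = 92.34, S_ddd = 69.26
Terminal payoffs (K − S): max(-79.16, 0) = 0, max(-38.12, 0) = 0, max(-7.34, 0) = 0, max(15.74, 0) = 15.74
Node uu (S = 136.8): continuation = 1/1.12·[0.7333·0.0000 + 0.2667·0.0000] = 0.0000; exercise value = 0.0000 ≤ continuation, so V_uu = 0.0000
Node ud (S = 102.6): continuation = 1/1.12·[0.7333·0.0000 + 0.2667·0.0000] = 0.0000; exercise value = 0.0000 ≤ continuation, so V_ud = 0.0000
Node dd (S = 76.95): continuation = 1/1.12·[0.7333·0.0000 + 0.2667·15.7450] = 3.7488; exercise value = 8.0500 > continuation, so V_dd = 8.0500 (exercise)
Node u (S = 114): continuation = 1/1.12·[0.7333·0.0000 + 0.2667·0.0000] = 0.0000; exercise value = 0.0000 ≤ continuation, so V_u = 0.0000
Node d (S = 85.5): continuation = 1/1.12·[0.7333·0.0000 + 0.2667·8.0500] = 1.9167; exercise value = 0.0000 ≤ continuation, so V_d = 1.9167
Node 0 (S = 95): continuation = 1/1.12·[0.7333·0.0000 + 0.2667·1.9167] = 0.4563; exercise value = 0.0000 ≤ continuation, so V_0 = 0.4563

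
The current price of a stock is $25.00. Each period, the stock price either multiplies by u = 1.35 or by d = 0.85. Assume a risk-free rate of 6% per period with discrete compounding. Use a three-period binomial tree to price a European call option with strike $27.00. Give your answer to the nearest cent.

Risk-neutral probability p = (1 + 0.06 − 0.85)/(1.35 − 0.85) = 0.2100/0.5000 = 0.4200
Terminal stock prices: S_uuu = 61.51, S_uud = 38.73, S_udd = 24.38, S_ddd = 15.35
Terminal payoffs (S − K): max(34.51, 0) = 34.51, max(11.73, 0) = 11.73, max(-2.616, 0) = 0, max(-11.65, 0) = 0
Node uu (S = 45.56): V_uu = 1/1.06·[0.4200·34.5094 + 0.5800·11.7281] = 20.0908
Node ud (S = 28.69): V_ud = 1/1.06·[0.4200·11.7281 + 0.5800·0.0000] = 4.6470
Node dd (S = 18.06): V_dd = 1/1.06·[0.4200·0.0000 + 0.5800·0.0000] = 0.0000
Node u (S = 33.75): V_u = 1/1.06·[0.4200·20.0908 + 0.5800·4.6470] = 10.5032
Node d (S = 21.25): V_d = 1/1.06·[0.4200·4.6470 + 0.5800·0.0000] = 1.8413
Node 0 (S = 25): V_0 = 1/1.06·[0.4200·10.5032 + 0.5800·1.8413] = 5.1691

$5.17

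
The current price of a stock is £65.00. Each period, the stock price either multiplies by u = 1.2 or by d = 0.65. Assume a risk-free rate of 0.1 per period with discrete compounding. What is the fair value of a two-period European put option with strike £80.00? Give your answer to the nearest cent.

Risk-neutral probability p = (1 + 0.1 − 0.65)/(1.2 − 0.65) = 0.4500/0.5500 = 0.8182
Terminal stock prices: S_uu = 93.6, S_ud = 50.7, S_dd = 27.46
Terminal payoffs (K − S): max(-13.6, 0) = 0, max(29.3, 0) = 29.3, max(52.54, 0) = 52.54
Node u (S = 78): V_u = 1/1.1·[0.8182·0.0000 + 0.1818·29.3000] = 4.8430
Node d (S = 42.25): V_d = 1/1.1·[0.8182·29.3000 + 0.1818·52.5375] = 30.4773
Node 0 (S = 65): V_0 = 1/1.1·[0.8182·4.8430 + 0.1818·30.4773] = 8.6398

£8.64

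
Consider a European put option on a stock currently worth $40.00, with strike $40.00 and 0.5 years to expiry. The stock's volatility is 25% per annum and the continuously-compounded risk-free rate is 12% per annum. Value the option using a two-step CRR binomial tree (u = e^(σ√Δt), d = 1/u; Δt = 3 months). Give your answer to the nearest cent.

$1.40

CRR parameters: u = e^(σ√Δt) = e^(0.25·√0.25) = 1.1331, d = 1/u = 0.8825
Per-period rate: rΔt = 0.12·0.25 = 0.03, so R = e^0.03 = 1.0305
Risk-neutral probability p = (e^0.03 − 0.8825)/(1.1331 − 0.8825) = 0.1480/0.2507 = 0.5903
Terminal stock prices: S_uu = 51.36, S_ud = 40, S_dd = 31.15
Terminal payoffs (K − S): max(-11.36, 0) = 0, max(0, 0) = 0, max(8.848, 0) = 8.848
Node u (S = 45.33): V_u = e^(−0.03)·[0.5903·0.0000 + 0.4097·0.0000] = 0.0000
Node d (S = 35.3): V_d = e^(−0.03)·[0.5903·0.0000 + 0.4097·8.8480] = 3.5179
Node 0 (S = 40): V_0 = e^(−0.03)·[0.5903·0.0000 + 0.4097·3.5179] = 1.3987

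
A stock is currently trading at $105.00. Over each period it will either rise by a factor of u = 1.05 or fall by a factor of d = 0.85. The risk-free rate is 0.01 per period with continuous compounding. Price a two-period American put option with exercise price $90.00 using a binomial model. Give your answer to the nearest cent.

Risk-neutral probability p = (e^0.01 − 0.85)/(1.05 − 0.85) = 0.1601/0.2000 = 0.8003
Terminal stock prices: S_uu = 115.8, S_ud = 93.71, S_dd = 75.86
Terminal payoffs (K − S): max(-25.76, 0) = 0, max(-3.712, 0) = 0, max(14.14, 0) = 14.14
Node u (S = 110.2): continuation = e^(−0.01)·[0.8003·0.0000 + 0.1997·0.0000] = 0.0000; exercise value = 0.0000 ≤ continuation, so V_u = 0.0000
Node d (S = 89.25): continuation = e^(−0.01)·[0.8003·0.0000 + 0.1997·14.1375] = 2.7959; exercise value = 0.7500 ≤ continuation, so V_d = 2.7959
Node 0 (S = 105): continuation = e^(−0.01)·[0.8003·0.0000 + 0.1997·2.7959] = 0.5529; exercise value = 0.0000 ≤ continuation, so V_0 = 0.5529

$0.55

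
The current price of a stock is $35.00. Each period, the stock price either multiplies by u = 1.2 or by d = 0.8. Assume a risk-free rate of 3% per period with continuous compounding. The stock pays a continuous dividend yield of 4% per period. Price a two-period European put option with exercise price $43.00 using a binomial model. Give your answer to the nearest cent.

$9.76

Per-period risk-free factor R = e^0.03 = 1.0305; dividend-adjusted growth = e^(0.03−0.04) = 0.9900.
Risk-neutral probability p = (0.9900 − 0.8)/(1.2 − 0.8) = 0.1900/0.4000 = 0.4751
Terminal stock prices: S_uu = 50.4, S_ud = 33.6, S_dd = 22.4
Terminal payoffs (K − S): max(-7.4, 0) = 0, max(9.4, 0) = 9.4, max(20.6, 0) = 20.6
Node u (S = 42): V_u = e^(−0.03)·[0.4751·0.0000 + 0.5249·9.4000] = 4.7880
Node d (S = 28): V_d = e^(−0.03)·[0.4751·9.4000 + 0.5249·20.6000] = 14.8271
Node 0 (S = 35): V_0 = e^(−0.03)·[0.4751·4.7880 + 0.5249·14.8271] = 9.7600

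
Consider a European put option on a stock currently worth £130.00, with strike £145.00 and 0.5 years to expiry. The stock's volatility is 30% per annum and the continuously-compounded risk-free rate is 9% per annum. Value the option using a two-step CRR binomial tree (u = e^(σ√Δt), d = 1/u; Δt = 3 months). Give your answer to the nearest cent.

£17.06

CRR parameters: u = e^(σ√Δt) = e^(0.3·√0.25) = 1.1618, d = 1/u = 0.8607
Per-period rate: rΔt = 0.09·0.25 = 0.0225, so R = e^0.0225 = 1.0228
Risk-neutral probability p = (e^0.0225 − 0.8607)/(1.1618 − 0.8607) = 0.1620/0.3011 = 0.5381
Terminal stock prices: S_uu = 175.5, S_ud = 130, S_dd = 96.31
Terminal payoffs (K − S): max(-30.48, 0) = 0, max(15, 0) = 15, max(48.69, 0) = 48.69
Node u (S = 151): V_u = e^(−0.0225)·[0.5381·0.0000 + 0.4619·15.0000] = 6.7738
Node d (S = 111.9): V_d = e^(−0.0225)·[0.5381·15.0000 + 0.4619·48.6936] = 29.8819
Node 0 (S = 130): V_0 = e^(−0.0225)·[0.5381·6.7738 + 0.4619·29.8819] = 17.0584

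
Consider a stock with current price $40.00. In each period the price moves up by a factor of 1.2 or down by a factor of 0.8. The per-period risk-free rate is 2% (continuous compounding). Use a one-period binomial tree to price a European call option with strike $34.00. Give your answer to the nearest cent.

$7.55

Risk-neutral probability p = (e^0.02 − 0.8)/(1.2 − 0.8) = 0.2202/0.4000 = 0.5505
Terminal stock prices: S_u = 48, S_d = 32
Terminal payoffs (S − K): max(14, 0) = 14, max(-2, 0) = 0
Node 0 (S = 40): V_0 = e^(−0.02)·[0.5505·14.0000 + 0.4495·0.0000] = 7.5544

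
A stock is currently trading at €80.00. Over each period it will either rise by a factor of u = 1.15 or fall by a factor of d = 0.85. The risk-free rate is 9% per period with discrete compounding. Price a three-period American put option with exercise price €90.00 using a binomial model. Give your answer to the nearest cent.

€10.00

Risk-neutral probability p = (1 + 0.09 − 0.85)/(1.15 − 0.85) = 0.2400/0.3000 = 0.8000
Terminal stock prices: S_uuu = 121.7, S_uud = 89.93, S_udd = 66.47, S_ddd = 49.13
Terminal payoffs (K − S): max(-31.67, 0) = 0, max(0.07, 0) = 0.07, max(23.53, 0) = 23.53, max(40.87, 0) = 40.87
Node uu (S = 105.8): continuation = 1/1.09·[0.8000·0.0000 + 0.2000·0.0700] = 0.0128; exercise value = 0.0000 ≤ continuation, so V_uu = 0.0128
Node ud (S = 78.2): continuation = 1/1.09·[0.8000·0.0700 + 0.2000·23.5300] = 4.3688; exercise value = 11.8000 > continuation, so V_ud = 11.8000 (exercise)
Node dd (S = 57.8): continuation = 1/1.09·[0.8000·23.5300 + 0.2000·40.8700] = 24.7688; exercise value = 32.2000 > continuation, so V_dd = 32.2000 (exercise)
Node u (S = 92): continuation = 1/1.09·[0.8000·0.0128 + 0.2000·11.8000] = 2.1746; exercise value = 0.0000 ≤ continuation, so V_u = 2.1746
Node d (S = 68): continuation = 1/1.09·[0.8000·11.8000 + 0.2000·32.2000] = 14.5688; exercise value = 22.0000 > continuation, so V_d = 22.0000 (exercise)
Node 0 (S = 80): continuation = 1/1.09·[0.8000·2.1746 + 0.2000·22.0000] = 5.6327; exercise value = 10.0000 > continuation, so V_0 = 10.0000 (exercise)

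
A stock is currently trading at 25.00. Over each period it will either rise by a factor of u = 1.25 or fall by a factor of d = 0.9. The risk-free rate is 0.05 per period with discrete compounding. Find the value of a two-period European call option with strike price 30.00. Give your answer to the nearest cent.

Risk-neutral probability p = (1 + 0.05 − 0.9)/(1.25 − 0.9) = 0.1500/0.3500 = 0.4286
Terminal stock prices: S_uu = 39.06, S_ud = 28.12, S_dd = 20.25
Terminal payoffs (S − K): max(9.062, 0) = 9.062, max(-1.875, 0) = 0, max(-9.75, 0) = 0
Node u (S = 31.25): V_u = 1/1.05·[0.4286·9.0625 + 0.5714·0.0000] = 3.6990
Node d (S = 22.5): V_d = 1/1.05·[0.4286·0.0000 + 0.5714·0.0000] = 0.0000
Node 0 (S = 25): V_0 = 1/1.05·[0.4286·3.6990 + 0.5714·0.0000] = 1.5098

1.51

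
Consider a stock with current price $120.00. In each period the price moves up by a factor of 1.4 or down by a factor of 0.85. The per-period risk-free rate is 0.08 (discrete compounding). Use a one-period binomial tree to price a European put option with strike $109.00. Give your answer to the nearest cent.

$3.77

Risk-neutral probability p = (1 + 0.08 − 0.85)/(1.4 − 0.85) = 0.2300/0.5500 = 0.4182
Terminal stock prices: S_u = 168, S_d = 102
Terminal payoffs (K − S): max(-59, 0) = 0, max(7, 0) = 7
Node 0 (S = 120): V_0 = 1/1.08·[0.4182·0.0000 + 0.5818·7.0000] = 3.7710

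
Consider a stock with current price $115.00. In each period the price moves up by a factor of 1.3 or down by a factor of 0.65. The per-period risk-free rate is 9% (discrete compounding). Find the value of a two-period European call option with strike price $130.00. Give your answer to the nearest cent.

$24.82

Risk-neutral probability p = (1 + 0.09 − 0.65)/(1.3 − 0.65) = 0.4400/0.6500 = 0.6769
Terminal stock prices: S_uu = 194.4, S_ud = 97.17, S_dd = 48.59
Terminal payoffs (S − K): max(64.35, 0) = 64.35, max(-32.83, 0) = 0, max(-81.41, 0) = 0
Node u (S = 149.5): V_u = 1/1.09·[0.6769·64.3500 + 0.3231·0.0000] = 39.9633
Node d (S = 74.75): V_d = 1/1.09·[0.6769·0.0000 + 0.3231·0.0000] = 0.0000
Node 0 (S = 115): V_0 = 1/1.09·[0.6769·39.9633 + 0.3231·0.0000] = 24.8184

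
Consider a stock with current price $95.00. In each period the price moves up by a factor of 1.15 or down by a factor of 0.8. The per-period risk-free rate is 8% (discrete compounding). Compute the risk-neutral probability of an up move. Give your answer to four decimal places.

Risk-neutral probability p = (1 + 0.08 − 0.8)/(1.15 − 0.8) = 0.2800/0.3500 = 0.8000

p = 0.8000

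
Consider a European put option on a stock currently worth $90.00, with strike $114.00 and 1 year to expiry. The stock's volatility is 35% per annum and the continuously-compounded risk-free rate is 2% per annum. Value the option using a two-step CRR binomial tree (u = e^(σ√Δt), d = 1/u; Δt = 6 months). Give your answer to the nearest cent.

$28.68

CRR parameters: u = e^(σ√Δt) = e^(0.35·√0.5) = 1.2808, d = 1/u = 0.7808
Per-period rate: rΔt = 0.02·0.5 = 0.01, so R = e^0.01 = 1.0101
Risk-neutral probability p = (e^0.01 − 0.7808)/(1.2808 − 0.7808) = 0.2293/0.5000 = 0.4585
Terminal stock prices: S_uu = 147.6, S_ud = 90, S_dd = 54.86
Terminal payoffs (K − S): max(-33.64, 0) = 0, max(24, 0) = 24, max(59.14, 0) = 59.14
Node u (S = 115.3): V_u = e^(−0.01)·[0.4585·0.0000 + 0.5415·24.0000] = 12.8657
Node d (S = 70.27): V_d = e^(−0.01)·[0.4585·24.0000 + 0.5415·59.1372] = 42.5973
Node 0 (S = 90): V_0 = e^(−0.01)·[0.4585·12.8657 + 0.5415·42.5973] = 28.6760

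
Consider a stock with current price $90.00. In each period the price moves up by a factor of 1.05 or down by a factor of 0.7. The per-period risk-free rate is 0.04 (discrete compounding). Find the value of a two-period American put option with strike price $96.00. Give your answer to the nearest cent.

Risk-neutral probability p = (1 + 0.04 − 0.7)/(1.05 − 0.7) = 0.3400/0.3500 = 0.9714
Terminal stock prices: S_uu = 99.23, S_ud = 66.15, S_dd = 44.1
Terminal payoffs (K − S): max(-3.225, 0) = 0, max(29.85, 0) = 29.85, max(51.9, 0) = 51.9
Node u (S = 94.5): continuation = 1/1.04·[0.9714·0.0000 + 0.0286·29.8500] = 0.8201; exercise value = 1.5000 > continuation, so V_u = 1.5000 (exercise)
Node d (S = 63): continuation = 1/1.04·[0.9714·29.8500 + 0.0286·51.9000] = 29.3077; exercise value = 33.0000 > continuation, so V_d = 33.0000 (exercise)
Node 0 (S = 90): continuation = 1/1.04·[0.9714·1.5000 + 0.0286·33.0000] = 2.3077; exercise value = 6.0000 > continuation, so V_0 = 6.0000 (exercise)

$6.00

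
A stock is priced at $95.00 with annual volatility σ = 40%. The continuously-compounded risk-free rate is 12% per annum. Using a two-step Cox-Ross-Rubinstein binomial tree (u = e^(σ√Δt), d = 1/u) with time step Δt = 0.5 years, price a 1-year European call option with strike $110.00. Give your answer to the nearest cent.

$14.68

CRR parameters: u = e^(σ√Δt) = e^(0.4·√0.5) = 1.3269, d = 1/u = 0.7536
Per-period rate: rΔt = 0.12·0.5 = 0.06, so R = e^0.06 = 1.0618
Risk-neutral probability p = (e^0.06 − 0.7536)/(1.3269 − 0.7536) = 0.3082/0.5733 = 0.5376
Terminal stock prices: S_uu = 167.3, S_ud = 95, S_dd = 53.96
Terminal payoffs (S − K): max(57.26, 0) = 57.26, max(-15, 0) = 0, max(-56.04, 0) = 0
Node u (S = 126.1): V_u = e^(−0.06)·[0.5376·57.2621 + 0.4624·0.0000] = 28.9928
Node d (S = 71.6): V_d = e^(−0.06)·[0.5376·0.0000 + 0.4624·0.0000] = 0.0000
Node 0 (S = 95): V_0 = e^(−0.06)·[0.5376·28.9928 + 0.4624·0.0000] = 14.6795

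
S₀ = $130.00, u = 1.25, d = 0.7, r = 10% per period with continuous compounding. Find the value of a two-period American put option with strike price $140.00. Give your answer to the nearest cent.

Risk-neutral probability p = (e^0.1 − 0.7)/(1.25 − 0.7) = 0.4052/0.5500 = 0.7367
Terminal stock prices: S_uu = 203.1, S_ud = 113.7, S_dd = 63.7
Terminal payoffs (K − S): max(-63.12, 0) = 0, max(26.25, 0) = 26.25, max(76.3, 0) = 76.3
Node u (S = 162.5): continuation = e^(−0.1)·[0.7367·0.0000 + 0.2633·26.2500] = 6.2545; exercise value = 0.0000 ≤ continuation, so V_u = 6.2545
Node d (S = 91): continuation = e^(−0.1)·[0.7367·26.2500 + 0.2633·76.3000] = 35.6772; exercise value = 49.0000 > continuation, so V_d = 49.0000 (exercise)
Node 0 (S = 130): continuation = e^(−0.1)·[0.7367·6.2545 + 0.2633·49.0000] = 15.8441; exercise value = 10.0000 ≤ continuation, so V_0 = 15.8441

$15.84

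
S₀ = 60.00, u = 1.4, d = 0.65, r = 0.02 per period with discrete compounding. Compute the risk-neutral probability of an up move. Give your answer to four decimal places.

Risk-neutral probability p = (1 + 0.02 − 0.65)/(1.4 − 0.65) = 0.3700/0.7500 = 0.4933

p = 0.4933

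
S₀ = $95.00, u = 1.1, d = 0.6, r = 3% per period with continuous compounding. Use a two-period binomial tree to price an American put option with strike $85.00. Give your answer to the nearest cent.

$6.29

Risk-neutral probability p = (e^0.03 − 0.6)/(1.1 − 0.6) = 0.4305/0.5000 = 0.8609
Terminal stock prices: S_uu = 115, S_ud = 62.7, S_dd = 34.2
Terminal payoffs (K − S): max(-29.95, 0) = 0, max(22.3, 0) = 22.3, max(50.8, 0) = 50.8
Node u (S = 104.5): continuation = e^(−0.03)·[0.8609·0.0000 + 0.1391·22.3000] = 3.0101; exercise value = 0.0000 ≤ continuation, so V_u = 3.0101
Node d (S = 57): continuation = e^(−0.03)·[0.8609·22.3000 + 0.1391·50.8000] = 25.4879; exercise value = 28.0000 > continuation, so V_d = 28.0000 (exercise)
Node 0 (S = 95): continuation = e^(−0.03)·[0.8609·3.0101 + 0.1391·28.0000] = 6.2942; exercise value = 0.0000 ≤ continuation, so V_0 = 6.2942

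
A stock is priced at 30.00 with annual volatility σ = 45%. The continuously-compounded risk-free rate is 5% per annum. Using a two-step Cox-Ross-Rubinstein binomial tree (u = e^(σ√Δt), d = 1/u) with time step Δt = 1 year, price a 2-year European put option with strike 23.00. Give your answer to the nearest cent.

CRR parameters: u = e^(σ√Δt) = e^(0.45·√1) = 1.5683, d = 1/u = 0.6376
Per-period rate: rΔt = 0.05·1 = 0.05, so R = e^0.05 = 1.0513
Risk-neutral probability p = (e^0.05 − 0.6376)/(1.5683 − 0.6376) = 0.4136/0.9307 = 0.4445
Terminal stock prices: S_uu = 73.79, S_ud = 30, S_dd = 12.2
Terminal payoffs (K − S): max(-50.79, 0) = 0, max(-7, 0) = 0, max(10.8, 0) = 10.8
Node u (S = 47.05): V_u = e^(−0.05)·[0.4445·0.0000 + 0.5555·0.0000] = 0.0000
Node d (S = 19.13): V_d = e^(−0.05)·[0.4445·0.0000 + 0.5555·10.8029] = 5.7089
Node 0 (S = 30): V_0 = e^(−0.05)·[0.4445·0.0000 + 0.5555·5.7089] = 3.0169

3.02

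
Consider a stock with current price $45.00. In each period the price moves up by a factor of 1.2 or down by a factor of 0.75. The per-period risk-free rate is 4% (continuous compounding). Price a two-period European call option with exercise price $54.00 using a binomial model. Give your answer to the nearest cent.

$4.16

Risk-neutral probability p = (e^0.04 − 0.75)/(1.2 − 0.75) = 0.2908/0.4500 = 0.6462
Terminal stock prices: S_uu = 64.8, S_ud = 40.5, S_dd = 25.31
Terminal payoffs (S − K): max(10.8, 0) = 10.8, max(-13.5, 0) = 0, max(-28.69, 0) = 0
Node u (S = 54): V_u = e^(−0.04)·[0.6462·10.8000 + 0.3538·0.0000] = 6.7058
Node d (S = 33.75): V_d = e^(−0.04)·[0.6462·0.0000 + 0.3538·0.0000] = 0.0000
Node 0 (S = 45): V_0 = e^(−0.04)·[0.6462·6.7058 + 0.3538·0.0000] = 4.1637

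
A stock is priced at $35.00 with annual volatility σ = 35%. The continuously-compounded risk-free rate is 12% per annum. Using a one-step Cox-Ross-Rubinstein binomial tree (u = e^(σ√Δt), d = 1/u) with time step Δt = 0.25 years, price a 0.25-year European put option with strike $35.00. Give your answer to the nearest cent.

CRR parameters: u = e^(σ√Δt) = e^(0.35·√0.25) = 1.1912, d = 1/u = 0.8395
Per-period rate: rΔt = 0.12·0.25 = 0.03, so R = e^0.03 = 1.0305
Risk-neutral probability p = (e^0.03 − 0.8395)/(1.1912 − 0.8395) = 0.1910/0.3518 = 0.5429
Terminal stock prices: S_u = 41.69, S_d = 29.38
Terminal payoffs (K − S): max(-6.694, 0) = 0, max(5.619, 0) = 5.619
Node 0 (S = 35): V_0 = e^(−0.03)·[0.5429·0.0000 + 0.4571·5.6190] = 2.4924

$2.49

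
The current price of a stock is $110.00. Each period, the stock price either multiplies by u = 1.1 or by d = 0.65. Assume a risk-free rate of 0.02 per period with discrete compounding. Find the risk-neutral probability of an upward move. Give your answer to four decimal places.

Risk-neutral probability p = (1 + 0.02 − 0.65)/(1.1 − 0.65) = 0.3700/0.4500 = 0.8222

p = 0.8222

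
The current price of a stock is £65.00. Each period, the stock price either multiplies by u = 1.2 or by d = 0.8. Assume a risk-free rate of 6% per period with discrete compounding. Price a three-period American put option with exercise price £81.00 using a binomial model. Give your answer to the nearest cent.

Risk-neutral probability p = (1 + 0.06 − 0.8)/(1.2 − 0.8) = 0.2600/0.4000 = 0.6500
Terminal stock prices: S_uuu = 112.3, S_uud = 74.88, S_udd = 49.92, S_ddd = 33.28
Terminal payoffs (K − S): max(-31.32, 0) = 0, max(6.12, 0) = 6.12, max(31.08, 0) = 31.08, max(47.72, 0) = 47.72
Node uu (S = 93.6): continuation = 1/1.06·[0.6500·0.0000 + 0.3500·6.1200] = 2.0208; exercise value = 0.0000 ≤ continuation, so V_uu = 2.0208
Node ud (S = 62.4): continuation = 1/1.06·[0.6500·6.1200 + 0.3500·31.0800] = 14.0151; exercise value = 18.6000 > continuation, so V_ud = 18.6000 (exercise)
Node dd (S = 41.6): continuation = 1/1.06·[0.6500·31.0800 + 0.3500·47.7200] = 34.8151; exercise value = 39.4000 > continuation, so V_dd = 39.4000 (exercise)
Node u (S = 78): continuation = 1/1.06·[0.6500·2.0208 + 0.3500·18.6000] = 7.3807; exercise value = 3.0000 ≤ continuation, so V_u = 7.3807
Node d (S = 52): continuation = 1/1.06·[0.6500·18.6000 + 0.3500·39.4000] = 24.4151; exercise value = 29.0000 > continuation, so V_d = 29.0000 (exercise)
Node 0 (S = 65): continuation = 1/1.06·[0.6500·7.3807 + 0.3500·29.0000] = 14.1013; exercise value = 16.0000 > continuation, so V_0 = 16.0000 (exercise)

£16.00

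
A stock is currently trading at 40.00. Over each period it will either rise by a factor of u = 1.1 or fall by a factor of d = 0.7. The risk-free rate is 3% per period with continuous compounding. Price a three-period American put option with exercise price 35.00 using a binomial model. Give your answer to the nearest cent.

1.87

Risk-neutral probability p = (e^0.03 − 0.7)/(1.1 − 0.7) = 0.3305/0.4000 = 0.8261
Terminal stock prices: S_uuu = 53.24, S_uud = 33.88, S_udd = 21.56, S_ddd = 13.72
Terminal payoffs (K − S): max(-18.24, 0) = 0, max(1.12, 0) = 1.12, max(13.44, 0) = 13.44, max(21.28, 0) = 21.28
Node uu (S = 48.4): continuation = e^(−0.03)·[0.8261·0.0000 + 0.1739·1.1200] = 0.1890; exercise value = 0.0000 ≤ continuation, so V_uu = 0.1890
Node ud (S = 30.8): continuation = e^(−0.03)·[0.8261·1.1200 + 0.1739·13.4400] = 3.1656; exercise value = 4.2000 > continuation, so V_ud = 4.2000 (exercise)
Node dd (S = 19.6): continuation = e^(−0.03)·[0.8261·13.4400 + 0.1739·21.2800] = 14.3656; exercise value = 15.4000 > continuation, so V_dd = 15.4000 (exercise)
Node u (S = 44): continuation = e^(−0.03)·[0.8261·0.1890 + 0.1739·4.2000] = 0.8601; exercise value = 0.0000 ≤ continuation, so V_u = 0.8601
Node d (S = 28): continuation = e^(−0.03)·[0.8261·4.2000 + 0.1739·15.4000] = 5.9656; exercise value = 7.0000 > continuation, so V_d = 7.0000 (exercise)
Node 0 (S = 40): continuation = e^(−0.03)·[0.8261·0.8601 + 0.1739·7.0000] = 1.8707; exercise value = 0.0000 ≤ continuation, so V_0 = 1.8707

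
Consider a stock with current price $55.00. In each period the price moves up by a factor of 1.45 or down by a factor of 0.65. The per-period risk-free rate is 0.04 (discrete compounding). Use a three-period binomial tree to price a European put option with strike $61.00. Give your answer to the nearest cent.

Risk-neutral probability p = (1 + 0.04 − 0.65)/(1.45 − 0.65) = 0.3900/0.8000 = 0.4875
Terminal stock prices: S_uuu = 167.7, S_uud = 75.16, S_udd = 33.69, S_ddd = 15.1
Terminal payoffs (K − S): max(-106.7, 0) = 0, max(-14.16, 0) = 0, max(27.31, 0) = 27.31, max(45.9, 0) = 45.9
Node uu (S = 115.6): V_uu = 1/1.04·[0.4875·0.0000 + 0.5125·0.0000] = 0.0000
Node ud (S = 51.84): V_ud = 1/1.04·[0.4875·0.0000 + 0.5125·27.3056] = 13.4559
Node dd (S = 23.24): V_dd = 1/1.04·[0.4875·27.3056 + 0.5125·45.8956] = 35.4163
Node u (S = 79.75): V_u = 1/1.04·[0.4875·0.0000 + 0.5125·13.4559] = 6.6309
Node d (S = 35.75): V_d = 1/1.04·[0.4875·13.4559 + 0.5125·35.4163] = 23.7602
Node 0 (S = 55): V_0 = 1/1.04·[0.4875·6.6309 + 0.5125·23.7602] = 14.8170

$14.82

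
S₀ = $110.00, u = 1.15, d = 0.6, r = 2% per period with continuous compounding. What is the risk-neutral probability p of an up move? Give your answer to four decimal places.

Risk-neutral probability p = (e^0.02 − 0.6)/(1.15 − 0.6) = 0.4202/0.5500 = 0.7640

p = 0.7640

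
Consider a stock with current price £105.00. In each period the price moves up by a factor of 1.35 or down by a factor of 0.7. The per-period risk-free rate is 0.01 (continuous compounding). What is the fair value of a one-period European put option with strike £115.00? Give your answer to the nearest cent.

£21.49

Risk-neutral probability p = (e^0.01 − 0.7)/(1.35 − 0.7) = 0.3101/0.6500 = 0.4770
Terminal stock prices: S_u = 141.8, S_d = 73.5
Terminal payoffs (K − S): max(-26.75, 0) = 0, max(41.5, 0) = 41.5
Node 0 (S = 105): V_0 = e^(−0.01)·[0.4770·0.0000 + 0.5230·41.5000] = 21.4885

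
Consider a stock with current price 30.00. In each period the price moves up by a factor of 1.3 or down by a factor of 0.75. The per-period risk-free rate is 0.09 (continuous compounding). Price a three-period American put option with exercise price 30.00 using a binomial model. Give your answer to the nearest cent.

3.10

Risk-neutral probability p = (e^0.09 − 0.75)/(1.3 − 0.75) = 0.3442/0.5500 = 0.6258
Terminal stock prices: S_uuu = 65.91, S_uud = 38.03, S_udd = 21.94, S_ddd = 12.66
Terminal payoffs (K − S): max(-35.91, 0) = 0, max(-8.025, 0) = 0, max(8.062, 0) = 8.062, max(17.34, 0) = 17.34
Node uu (S = 50.7): continuation = e^(−0.09)·[0.6258·0.0000 + 0.3742·0.0000] = 0.0000; exercise value = 0.0000 ≤ continuation, so V_uu = 0.0000
Node ud (S = 29.25): continuation = e^(−0.09)·[0.6258·0.0000 + 0.3742·8.0625] = 2.7575; exercise value = 0.7500 ≤ continuation, so V_ud = 2.7575
Node dd (S = 16.88): continuation = e^(−0.09)·[0.6258·8.0625 + 0.3742·17.3438] = 10.5429; exercise value = 13.1250 > continuation, so V_dd = 13.1250 (exercise)
Node u (S = 39): continuation = e^(−0.09)·[0.6258·0.0000 + 0.3742·2.7575] = 0.9431; exercise value = 0.0000 ≤ continuation, so V_u = 0.9431
Node d (S = 22.5): continuation = e^(−0.09)·[0.6258·2.7575 + 0.3742·13.1250] = 6.0661; exercise value = 7.5000 > continuation, so V_d = 7.5000 (exercise)
Node 0 (S = 30): continuation = e^(−0.09)·[0.6258·0.9431 + 0.3742·7.5000] = 3.1045; exercise value = 0.0000 ≤ continuation, so V_0 = 3.1045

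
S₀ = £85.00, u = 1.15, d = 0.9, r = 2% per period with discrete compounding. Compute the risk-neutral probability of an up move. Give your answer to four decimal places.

p = 0.4800

Risk-neutral probability p = (1 + 0.02 − 0.9)/(1.15 − 0.9) = 0.1200/0.2500 = 0.4800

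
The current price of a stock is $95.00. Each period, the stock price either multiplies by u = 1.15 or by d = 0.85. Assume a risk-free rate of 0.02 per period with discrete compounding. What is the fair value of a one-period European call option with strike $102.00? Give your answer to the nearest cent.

$4.03

Risk-neutral probability p = (1 + 0.02 − 0.85)/(1.15 − 0.85) = 0.1700/0.3000 = 0.5667
Terminal stock prices: S_u = 109.2, S_d = 80.75
Terminal payoffs (S − K): max(7.25, 0) = 7.25, max(-21.25, 0) = 0
Node 0 (S = 95): V_0 = 1/1.02·[0.5667·7.2500 + 0.4333·0.0000] = 4.0278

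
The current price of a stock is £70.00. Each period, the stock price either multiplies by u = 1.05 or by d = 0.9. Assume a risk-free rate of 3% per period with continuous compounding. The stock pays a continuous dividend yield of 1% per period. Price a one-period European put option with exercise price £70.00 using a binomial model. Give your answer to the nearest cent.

£1.35

Per-period risk-free factor R = e^0.03 = 1.0305; dividend-adjusted growth = e^(0.03−0.01) = 1.0202.
Risk-neutral probability p = (1.0202 − 0.9)/(1.05 − 0.9) = 0.1202/0.1500 = 0.8013
Terminal stock prices: S_u = 73.5, S_d = 63
Terminal payoffs (K − S): max(-3.5, 0) = 0, max(7, 0) = 7
Node 0 (S = 70): V_0 = e^(−0.03)·[0.8013·0.0000 + 0.1987·7.0000] = 1.3495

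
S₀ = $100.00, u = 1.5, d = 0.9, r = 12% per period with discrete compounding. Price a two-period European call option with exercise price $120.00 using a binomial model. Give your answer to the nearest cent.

$16.81

Risk-neutral probability p = (1 + 0.12 − 0.9)/(1.5 − 0.9) = 0.2200/0.6000 = 0.3667
Terminal stock prices: S_uu = 225, S_ud = 135, S_dd = 81
Terminal payoffs (S − K): max(105, 0) = 105, max(15, 0) = 15, max(-39, 0) = 0
Node u (S = 150): V_u = 1/1.12·[0.3667·105.0000 + 0.6333·15.0000] = 42.8571
Node d (S = 90): V_d = 1/1.12·[0.3667·15.0000 + 0.6333·0.0000] = 4.9107
Node 0 (S = 100): V_0 = 1/1.12·[0.3667·42.8571 + 0.6333·4.9107] = 16.8075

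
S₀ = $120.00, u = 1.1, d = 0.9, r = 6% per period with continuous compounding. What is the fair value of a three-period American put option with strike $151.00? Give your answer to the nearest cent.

$31.00

Risk-neutral probability p = (e^0.06 − 0.9)/(1.1 − 0.9) = 0.1618/0.2000 = 0.8092
Terminal stock prices: S_uuu = 159.7, S_uud = 130.7, S_udd = 106.9, S_ddd = 87.48
Terminal payoffs (K − S): max(-8.72, 0) = 0, max(20.32, 0) = 20.32, max(44.08, 0) = 44.08, max(63.52, 0) = 63.52
Node uu (S = 145.2): continuation = e^(−0.06)·[0.8092·0.0000 + 0.1908·20.3200] = 3.6516; exercise value = 5.8000 > continuation, so V_uu = 5.8000 (exercise)
Node ud (S = 118.8): continuation = e^(−0.06)·[0.8092·20.3200 + 0.1908·44.0800] = 23.4064; exercise value = 32.2000 > continuation, so V_ud = 32.2000 (exercise)
Node dd (S = 97.2): continuation = e^(−0.06)·[0.8092·44.0800 + 0.1908·63.5200] = 45.0064; exercise value = 53.8000 > continuation, so V_dd = 53.8000 (exercise)
Node u (S = 132): continuation = e^(−0.06)·[0.8092·5.8000 + 0.1908·32.2000] = 10.2064; exercise value = 19.0000 > continuation, so V_u = 19.0000 (exercise)
Node d (S = 108): continuation = e^(−0.06)·[0.8092·32.2000 + 0.1908·53.8000] = 34.2064; exercise value = 43.0000 > continuation, so V_d = 43.0000 (exercise)
Node 0 (S = 120): continuation = e^(−0.06)·[0.8092·19.0000 + 0.1908·43.0000] = 22.2064; exercise value = 31.0000 > continuation, so V_0 = 31.0000 (exercise)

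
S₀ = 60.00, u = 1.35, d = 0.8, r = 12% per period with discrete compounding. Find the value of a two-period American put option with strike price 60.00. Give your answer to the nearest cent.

Risk-neutral probability p = (1 + 0.12 − 0.8)/(1.35 − 0.8) = 0.3200/0.5500 = 0.5818
Terminal stock prices: S_uu = 109.4, S_ud = 64.8, S_dd = 38.4
Terminal payoffs (K − S): max(-49.35, 0) = 0, max(-4.8, 0) = 0, max(21.6, 0) = 21.6
Node u (S = 81): continuation = 1/1.12·[0.5818·0.0000 + 0.4182·0.0000] = 0.0000; exercise value = 0.0000 ≤ continuation, so V_u = 0.0000
Node d (S = 48): continuation = 1/1.12·[0.5818·0.0000 + 0.4182·21.6000] = 8.0649; exercise value = 12.0000 > continuation, so V_d = 12.0000 (exercise)
Node 0 (S = 60): continuation = 1/1.12·[0.5818·0.0000 + 0.4182·12.0000] = 4.4805; exercise value = 0.0000 ≤ continuation, so V_0 = 4.4805

4.48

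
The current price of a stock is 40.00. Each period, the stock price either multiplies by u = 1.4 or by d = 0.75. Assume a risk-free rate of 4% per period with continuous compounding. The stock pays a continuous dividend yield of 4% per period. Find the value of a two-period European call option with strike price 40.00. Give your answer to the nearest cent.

Per-period risk-free factor R = e^0.04 = 1.0408; dividend-adjusted growth = e^(0.04−0.04) = 1.0000.
Risk-neutral probability p = (1.0000 − 0.75)/(1.4 − 0.75) = 0.2500/0.6500 = 0.3846
Terminal stock prices: S_uu = 78.4, S_ud = 42, S_dd = 22.5
Terminal payoffs (S − K): max(38.4, 0) = 38.4, max(2, 0) = 2, max(-17.5, 0) = 0
Node u (S = 56): V_u = e^(−0.04)·[0.3846·38.4000 + 0.6154·2.0000] = 15.3726
Node d (S = 30): V_d = e^(−0.04)·[0.3846·2.0000 + 0.6154·0.0000] = 0.7391
Node 0 (S = 40): V_0 = e^(−0.04)·[0.3846·15.3726 + 0.6154·0.7391] = 6.1177

6.12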